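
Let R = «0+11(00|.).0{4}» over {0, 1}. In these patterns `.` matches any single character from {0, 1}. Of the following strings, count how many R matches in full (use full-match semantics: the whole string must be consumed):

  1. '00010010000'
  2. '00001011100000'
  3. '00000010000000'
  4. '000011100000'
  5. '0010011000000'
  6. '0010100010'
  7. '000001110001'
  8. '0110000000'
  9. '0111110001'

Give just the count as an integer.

1 → no match
2 → no match
3 → no match
4 → match
5 → no match
6 → no match
7 → no match — must end with '0'
8 → match
9 → no match — must end with '0'
Total matched: 2

2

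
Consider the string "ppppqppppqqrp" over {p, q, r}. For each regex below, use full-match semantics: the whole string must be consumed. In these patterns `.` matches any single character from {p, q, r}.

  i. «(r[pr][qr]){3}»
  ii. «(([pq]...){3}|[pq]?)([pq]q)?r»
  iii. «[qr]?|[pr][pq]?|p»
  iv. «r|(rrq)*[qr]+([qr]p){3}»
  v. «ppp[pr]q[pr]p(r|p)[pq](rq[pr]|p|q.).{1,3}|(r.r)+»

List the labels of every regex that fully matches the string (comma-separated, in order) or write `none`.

i → no match — must start with "r"
ii → no match — must end with "r"
iii → no match
iv → no match
v → match

v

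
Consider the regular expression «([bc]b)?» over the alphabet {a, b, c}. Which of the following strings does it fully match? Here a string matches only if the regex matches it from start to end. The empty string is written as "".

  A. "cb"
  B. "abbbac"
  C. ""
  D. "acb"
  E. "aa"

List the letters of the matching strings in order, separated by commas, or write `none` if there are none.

A → match
B → no match
C → match
D → no match
E → no match

A, C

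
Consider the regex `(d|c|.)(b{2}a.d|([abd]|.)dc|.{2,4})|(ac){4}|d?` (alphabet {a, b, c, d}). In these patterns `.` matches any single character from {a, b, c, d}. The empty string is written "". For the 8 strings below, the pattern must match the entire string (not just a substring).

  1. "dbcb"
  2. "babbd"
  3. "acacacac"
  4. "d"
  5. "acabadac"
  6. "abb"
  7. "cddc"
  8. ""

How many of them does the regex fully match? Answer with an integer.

1 → match
2 → match
3 → match
4 → match
5 → no match
6 → match
7 → match
8 → match
Total matched: 7

7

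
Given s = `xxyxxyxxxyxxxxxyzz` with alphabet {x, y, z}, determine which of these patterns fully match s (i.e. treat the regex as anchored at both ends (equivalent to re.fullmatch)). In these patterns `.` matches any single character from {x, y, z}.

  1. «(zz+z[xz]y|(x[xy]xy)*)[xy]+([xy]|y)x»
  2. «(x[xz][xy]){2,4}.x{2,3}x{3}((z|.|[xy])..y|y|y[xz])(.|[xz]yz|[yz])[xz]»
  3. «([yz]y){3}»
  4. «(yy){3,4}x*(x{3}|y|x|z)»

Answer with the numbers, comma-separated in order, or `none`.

1 → no match — must end with `x`
2 → match
3 → no match — must end with `y`
4 → no match — must start with `yy`

2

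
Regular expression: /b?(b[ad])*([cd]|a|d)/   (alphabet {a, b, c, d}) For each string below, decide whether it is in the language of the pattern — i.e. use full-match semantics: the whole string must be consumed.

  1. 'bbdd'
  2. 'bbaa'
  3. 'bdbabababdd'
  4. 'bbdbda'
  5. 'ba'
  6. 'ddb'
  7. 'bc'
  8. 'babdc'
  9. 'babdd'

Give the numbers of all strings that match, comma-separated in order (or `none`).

1, 2, 3, 4, 5, 7, 8, 9

1 → match
2 → match
3 → match
4 → match
5 → match
6 → no match
7 → match
8 → match
9 → match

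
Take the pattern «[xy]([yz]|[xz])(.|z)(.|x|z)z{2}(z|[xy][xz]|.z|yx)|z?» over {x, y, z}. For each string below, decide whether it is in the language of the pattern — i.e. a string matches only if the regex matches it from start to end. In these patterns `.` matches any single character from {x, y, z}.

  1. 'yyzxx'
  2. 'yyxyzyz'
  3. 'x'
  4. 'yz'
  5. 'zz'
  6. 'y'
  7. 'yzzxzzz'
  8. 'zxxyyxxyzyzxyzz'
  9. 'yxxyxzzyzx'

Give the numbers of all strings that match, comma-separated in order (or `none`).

1 → no match
2 → no match
3 → no match
4 → no match
5 → no match
6 → no match
7 → match
8 → no match
9 → no match

7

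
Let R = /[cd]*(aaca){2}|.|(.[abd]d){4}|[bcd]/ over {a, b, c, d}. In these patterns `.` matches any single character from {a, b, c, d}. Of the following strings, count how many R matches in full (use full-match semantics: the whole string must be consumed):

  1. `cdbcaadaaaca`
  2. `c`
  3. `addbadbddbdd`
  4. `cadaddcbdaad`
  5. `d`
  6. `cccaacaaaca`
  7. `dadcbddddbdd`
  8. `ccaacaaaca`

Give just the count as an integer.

7

1 → no match
2 → match
3 → match
4 → match
5 → match
6 → match
7 → match
8 → match
Total matched: 7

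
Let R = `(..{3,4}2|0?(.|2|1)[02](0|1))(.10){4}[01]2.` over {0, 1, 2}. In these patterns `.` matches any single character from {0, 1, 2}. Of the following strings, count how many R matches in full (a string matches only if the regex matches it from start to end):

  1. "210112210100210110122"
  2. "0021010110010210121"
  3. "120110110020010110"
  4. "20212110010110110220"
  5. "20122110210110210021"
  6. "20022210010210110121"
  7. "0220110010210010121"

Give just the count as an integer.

1 → no match
2 → match
3 → no match
4 → no match
5 → match
6 → match
7 → match
Total matched: 4

4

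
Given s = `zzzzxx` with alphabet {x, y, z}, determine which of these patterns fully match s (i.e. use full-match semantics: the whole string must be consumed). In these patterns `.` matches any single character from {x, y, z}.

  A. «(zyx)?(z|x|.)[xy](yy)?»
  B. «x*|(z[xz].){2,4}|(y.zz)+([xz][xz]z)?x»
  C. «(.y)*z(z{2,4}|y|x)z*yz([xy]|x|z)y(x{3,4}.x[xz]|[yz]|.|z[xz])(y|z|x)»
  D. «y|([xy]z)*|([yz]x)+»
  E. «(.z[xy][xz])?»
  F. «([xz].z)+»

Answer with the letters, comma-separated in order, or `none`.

A → no match
B → match
C → no match
D → no match
E → no match
F → no match — must end with `z`

B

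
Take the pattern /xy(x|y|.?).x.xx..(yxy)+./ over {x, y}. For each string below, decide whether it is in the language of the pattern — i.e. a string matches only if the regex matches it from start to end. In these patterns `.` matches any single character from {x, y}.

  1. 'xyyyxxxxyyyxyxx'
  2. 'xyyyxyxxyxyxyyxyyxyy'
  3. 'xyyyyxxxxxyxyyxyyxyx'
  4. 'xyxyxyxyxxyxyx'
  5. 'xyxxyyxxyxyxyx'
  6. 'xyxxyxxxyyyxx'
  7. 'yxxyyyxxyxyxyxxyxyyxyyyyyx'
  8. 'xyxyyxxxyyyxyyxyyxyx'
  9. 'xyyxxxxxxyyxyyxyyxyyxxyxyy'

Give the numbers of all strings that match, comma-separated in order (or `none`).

2

1 → no match
2 → match
3 → no match
4 → no match
5 → no match
6 → no match
7 → no match — must start with 'xy'
8 → no match
9 → no match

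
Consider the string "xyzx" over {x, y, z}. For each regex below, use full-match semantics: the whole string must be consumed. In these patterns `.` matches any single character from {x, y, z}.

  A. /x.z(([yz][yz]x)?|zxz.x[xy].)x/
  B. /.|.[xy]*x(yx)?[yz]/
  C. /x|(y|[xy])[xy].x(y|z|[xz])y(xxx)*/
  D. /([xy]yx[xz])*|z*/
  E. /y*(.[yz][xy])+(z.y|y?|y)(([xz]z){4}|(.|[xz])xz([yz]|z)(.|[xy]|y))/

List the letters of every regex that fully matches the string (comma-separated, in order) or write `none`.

A → match
B → no match
C → no match
D → no match
E → no match

A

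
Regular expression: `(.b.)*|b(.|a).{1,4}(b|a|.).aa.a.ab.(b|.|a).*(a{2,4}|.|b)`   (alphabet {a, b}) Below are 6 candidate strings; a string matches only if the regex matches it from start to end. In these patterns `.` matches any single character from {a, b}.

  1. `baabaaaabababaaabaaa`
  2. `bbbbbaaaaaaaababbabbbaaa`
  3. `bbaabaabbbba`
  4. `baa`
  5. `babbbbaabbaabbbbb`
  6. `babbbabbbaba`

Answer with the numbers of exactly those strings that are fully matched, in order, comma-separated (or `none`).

1, 2, 3

1 → match
2 → match
3 → match
4 → no match
5 → no match
6 → no match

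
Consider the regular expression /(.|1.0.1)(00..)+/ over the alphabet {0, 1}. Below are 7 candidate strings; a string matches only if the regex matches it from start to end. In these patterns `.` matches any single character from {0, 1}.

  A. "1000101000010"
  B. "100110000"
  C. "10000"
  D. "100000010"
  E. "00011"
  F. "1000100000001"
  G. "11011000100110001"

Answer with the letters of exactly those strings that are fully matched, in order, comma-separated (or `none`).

A → no match
B → match
C → match
D → match
E → match
F → match
G → match

B, C, D, E, F, G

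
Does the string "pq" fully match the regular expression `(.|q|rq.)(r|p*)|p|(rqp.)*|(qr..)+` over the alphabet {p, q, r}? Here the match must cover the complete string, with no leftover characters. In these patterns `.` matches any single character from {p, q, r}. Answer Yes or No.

No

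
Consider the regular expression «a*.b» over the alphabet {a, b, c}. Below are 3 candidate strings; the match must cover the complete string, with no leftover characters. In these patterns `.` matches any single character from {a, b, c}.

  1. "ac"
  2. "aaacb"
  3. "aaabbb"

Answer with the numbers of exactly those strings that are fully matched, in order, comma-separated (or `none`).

2

1. "ac" → no match — must end with "b"
2. "aaacb" → match
3. "aaabbb" → no match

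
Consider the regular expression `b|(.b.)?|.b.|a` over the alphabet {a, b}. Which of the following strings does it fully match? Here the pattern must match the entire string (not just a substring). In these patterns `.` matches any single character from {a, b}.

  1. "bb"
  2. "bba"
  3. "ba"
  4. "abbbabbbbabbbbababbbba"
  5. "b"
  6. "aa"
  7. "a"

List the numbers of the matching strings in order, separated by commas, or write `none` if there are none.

2, 5, 7

1 → no match
2 → match
3 → no match
4 → no match
5 → match
6 → no match
7 → match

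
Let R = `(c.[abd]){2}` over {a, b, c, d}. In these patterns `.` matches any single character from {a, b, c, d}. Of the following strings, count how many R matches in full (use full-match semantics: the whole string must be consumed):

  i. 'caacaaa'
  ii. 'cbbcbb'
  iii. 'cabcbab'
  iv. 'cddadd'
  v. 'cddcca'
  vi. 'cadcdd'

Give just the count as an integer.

i → no match
ii → match
iii → no match
iv → no match
v → match
vi → match
Total matched: 3

3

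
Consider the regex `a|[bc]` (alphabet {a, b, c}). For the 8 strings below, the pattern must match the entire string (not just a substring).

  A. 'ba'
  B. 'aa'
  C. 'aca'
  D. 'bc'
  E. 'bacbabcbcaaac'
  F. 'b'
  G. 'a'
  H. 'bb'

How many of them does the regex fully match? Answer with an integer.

A. 'ba' → no match
B. 'aa' → no match
C. 'aca' → no match
D. 'bc' → no match
E → no match
F. 'b' → match
G. 'a' → match
H. 'bb' → no match
Total matched: 2

2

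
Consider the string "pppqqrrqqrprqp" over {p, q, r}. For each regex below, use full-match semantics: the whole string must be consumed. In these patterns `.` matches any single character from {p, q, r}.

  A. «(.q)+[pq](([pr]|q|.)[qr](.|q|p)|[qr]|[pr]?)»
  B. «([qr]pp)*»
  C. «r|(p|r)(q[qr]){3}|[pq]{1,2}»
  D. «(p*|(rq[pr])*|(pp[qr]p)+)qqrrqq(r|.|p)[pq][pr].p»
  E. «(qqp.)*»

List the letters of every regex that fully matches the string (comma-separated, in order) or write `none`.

A → no match
B → no match
C → no match
D → match
E → no match

D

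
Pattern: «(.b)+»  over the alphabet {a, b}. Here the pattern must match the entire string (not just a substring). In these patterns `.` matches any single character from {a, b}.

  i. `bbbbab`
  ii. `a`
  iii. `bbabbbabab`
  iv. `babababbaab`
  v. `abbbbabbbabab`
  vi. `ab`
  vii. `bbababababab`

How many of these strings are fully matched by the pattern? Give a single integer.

i → match
ii → no match — must end with `b`
iii → match
iv → no match
v → no match
vi → match
vii → match
Total matched: 4

4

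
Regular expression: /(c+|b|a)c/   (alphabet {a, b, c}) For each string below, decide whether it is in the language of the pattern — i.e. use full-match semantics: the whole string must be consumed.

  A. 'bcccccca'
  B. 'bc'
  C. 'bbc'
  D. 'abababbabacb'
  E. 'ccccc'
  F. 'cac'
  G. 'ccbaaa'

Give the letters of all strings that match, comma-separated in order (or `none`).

B, E

A. 'bcccccca' → no match — must end with 'c'
B. 'bc' → match
C. 'bbc' → no match
D. 'abababbabacb' → no match — must end with 'c'
E. 'ccccc' → match
F. 'cac' → no match
G. 'ccbaaa' → no match — must end with 'c'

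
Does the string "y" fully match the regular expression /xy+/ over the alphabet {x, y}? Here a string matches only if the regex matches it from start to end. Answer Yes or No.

Every match must start with "xy", but "y" does not.

No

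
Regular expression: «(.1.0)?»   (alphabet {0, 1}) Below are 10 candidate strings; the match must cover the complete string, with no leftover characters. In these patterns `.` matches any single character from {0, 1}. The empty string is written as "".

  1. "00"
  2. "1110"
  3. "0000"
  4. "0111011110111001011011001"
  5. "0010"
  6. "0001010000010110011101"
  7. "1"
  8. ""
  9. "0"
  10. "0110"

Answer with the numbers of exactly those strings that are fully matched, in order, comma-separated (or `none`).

1 → no match
2 → match
3 → no match
4 → no match
5 → no match
6 → no match
7 → no match
8 → match
9 → no match
10 → match

2, 8, 10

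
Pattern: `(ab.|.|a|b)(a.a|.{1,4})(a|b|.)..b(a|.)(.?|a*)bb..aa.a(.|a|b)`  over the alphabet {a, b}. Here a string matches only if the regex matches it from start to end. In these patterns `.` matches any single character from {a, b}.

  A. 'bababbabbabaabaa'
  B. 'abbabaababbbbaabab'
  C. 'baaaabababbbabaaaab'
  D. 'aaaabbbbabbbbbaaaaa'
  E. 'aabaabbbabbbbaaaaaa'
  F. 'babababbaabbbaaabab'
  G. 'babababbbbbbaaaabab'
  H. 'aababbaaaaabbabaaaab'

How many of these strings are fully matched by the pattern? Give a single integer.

A → match
B → match
C → match
D → match
E → match
F → match
G → match
H → match
Total matched: 8

8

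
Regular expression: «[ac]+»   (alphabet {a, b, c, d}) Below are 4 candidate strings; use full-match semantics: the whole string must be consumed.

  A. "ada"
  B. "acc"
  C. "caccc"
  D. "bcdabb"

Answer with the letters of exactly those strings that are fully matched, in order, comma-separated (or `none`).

B, C

A → no match
B → match
C → match
D → no match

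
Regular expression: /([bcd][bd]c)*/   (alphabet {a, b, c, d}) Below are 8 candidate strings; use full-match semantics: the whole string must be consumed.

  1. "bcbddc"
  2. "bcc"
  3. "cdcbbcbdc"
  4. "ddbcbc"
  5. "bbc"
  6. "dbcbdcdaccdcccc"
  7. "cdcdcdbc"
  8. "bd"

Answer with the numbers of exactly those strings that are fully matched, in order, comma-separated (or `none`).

3, 5

1. "bcbddc" → no match
2. "bcc" → no match
3. "cdcbbcbdc" → match
4. "ddbcbc" → no match
5. "bbc" → match
6 → no match
7. "cdcdcdbc" → no match
8. "bd" → no match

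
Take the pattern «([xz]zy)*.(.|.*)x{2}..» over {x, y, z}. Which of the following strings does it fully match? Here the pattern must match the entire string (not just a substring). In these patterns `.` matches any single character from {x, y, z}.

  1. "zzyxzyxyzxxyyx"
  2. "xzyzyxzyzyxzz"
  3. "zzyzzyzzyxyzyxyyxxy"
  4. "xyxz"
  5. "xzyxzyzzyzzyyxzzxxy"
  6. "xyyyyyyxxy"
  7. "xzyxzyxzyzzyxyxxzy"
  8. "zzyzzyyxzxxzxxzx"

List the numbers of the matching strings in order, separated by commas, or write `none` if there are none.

7, 8

1 → no match
2 → no match
3 → no match
4. "xyxz" → no match
5 → no match
6. "xyyyyyyxxy" → no match
7 → match
8 → match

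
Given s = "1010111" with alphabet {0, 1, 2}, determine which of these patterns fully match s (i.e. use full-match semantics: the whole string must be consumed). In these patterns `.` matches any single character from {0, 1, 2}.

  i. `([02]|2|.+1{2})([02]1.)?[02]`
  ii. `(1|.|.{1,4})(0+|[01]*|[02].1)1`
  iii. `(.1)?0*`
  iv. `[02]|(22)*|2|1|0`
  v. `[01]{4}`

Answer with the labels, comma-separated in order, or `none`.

ii

i → no match
ii → match
iii → no match
iv → no match
v → no match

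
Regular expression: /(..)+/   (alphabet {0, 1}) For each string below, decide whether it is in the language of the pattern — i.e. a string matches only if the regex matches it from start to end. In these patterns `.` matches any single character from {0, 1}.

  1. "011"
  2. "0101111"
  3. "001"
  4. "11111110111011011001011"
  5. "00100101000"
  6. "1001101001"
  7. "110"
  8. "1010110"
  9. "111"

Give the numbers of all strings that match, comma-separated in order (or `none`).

1 → no match
2 → no match
3 → no match
4 → no match
5 → no match
6 → match
7 → no match
8 → no match
9 → no match

6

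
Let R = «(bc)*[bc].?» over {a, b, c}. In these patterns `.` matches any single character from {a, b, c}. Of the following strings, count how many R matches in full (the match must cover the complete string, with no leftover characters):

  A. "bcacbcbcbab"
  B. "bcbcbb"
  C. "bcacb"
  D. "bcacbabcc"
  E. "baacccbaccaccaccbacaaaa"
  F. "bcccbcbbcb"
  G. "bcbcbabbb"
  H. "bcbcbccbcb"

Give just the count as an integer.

1

A. "bcacbcbcbab" → no match
B. "bcbcbb" → match
C. "bcacb" → no match
D. "bcacbabcc" → no match
E → no match
F. "bcccbcbbcb" → no match
G. "bcbcbabbb" → no match
H. "bcbcbccbcb" → no match
Total matched: 1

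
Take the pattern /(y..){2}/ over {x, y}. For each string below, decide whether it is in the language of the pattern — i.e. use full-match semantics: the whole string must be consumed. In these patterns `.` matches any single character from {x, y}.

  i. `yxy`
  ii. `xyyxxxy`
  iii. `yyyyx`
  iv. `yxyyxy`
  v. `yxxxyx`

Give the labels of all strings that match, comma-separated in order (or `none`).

iv

i. `yxy` → no match
ii. `xyyxxxy` → no match — must start with `y`
iii. `yyyyx` → no match
iv. `yxyyxy` → match
v. `yxxxyx` → no match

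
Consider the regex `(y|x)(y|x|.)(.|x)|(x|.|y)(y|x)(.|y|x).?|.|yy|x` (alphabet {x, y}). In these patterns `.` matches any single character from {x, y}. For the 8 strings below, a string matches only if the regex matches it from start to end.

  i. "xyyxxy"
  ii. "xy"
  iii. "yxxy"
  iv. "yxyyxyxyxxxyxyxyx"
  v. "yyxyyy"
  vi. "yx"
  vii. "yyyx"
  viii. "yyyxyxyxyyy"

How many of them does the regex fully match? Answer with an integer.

2

i → no match
ii → no match
iii → match
iv → no match
v → no match
vi → no match
vii → match
viii → no match
Total matched: 2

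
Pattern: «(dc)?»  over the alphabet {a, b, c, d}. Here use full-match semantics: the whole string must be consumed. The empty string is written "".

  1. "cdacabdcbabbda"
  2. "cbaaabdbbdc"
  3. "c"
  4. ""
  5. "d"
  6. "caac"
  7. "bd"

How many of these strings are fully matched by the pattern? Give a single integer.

1

1 → no match
2 → no match
3 → no match
4 → match
5 → no match
6 → no match
7 → no match
Total matched: 1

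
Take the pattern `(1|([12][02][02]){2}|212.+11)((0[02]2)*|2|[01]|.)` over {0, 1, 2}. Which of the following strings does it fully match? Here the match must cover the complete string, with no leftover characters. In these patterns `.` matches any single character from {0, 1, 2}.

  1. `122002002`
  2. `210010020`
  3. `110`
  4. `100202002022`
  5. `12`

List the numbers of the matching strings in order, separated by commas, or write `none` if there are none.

1 → no match
2 → no match
3 → no match
4 → match
5 → match

4, 5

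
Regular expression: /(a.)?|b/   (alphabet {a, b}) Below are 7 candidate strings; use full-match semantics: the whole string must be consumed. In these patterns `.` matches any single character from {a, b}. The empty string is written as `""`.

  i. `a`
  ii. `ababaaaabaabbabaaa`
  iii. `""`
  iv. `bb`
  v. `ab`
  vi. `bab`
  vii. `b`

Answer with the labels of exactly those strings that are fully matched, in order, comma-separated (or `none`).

i → no match
ii → no match
iii → match
iv → no match
v → match
vi → no match
vii → match

iii, v, vii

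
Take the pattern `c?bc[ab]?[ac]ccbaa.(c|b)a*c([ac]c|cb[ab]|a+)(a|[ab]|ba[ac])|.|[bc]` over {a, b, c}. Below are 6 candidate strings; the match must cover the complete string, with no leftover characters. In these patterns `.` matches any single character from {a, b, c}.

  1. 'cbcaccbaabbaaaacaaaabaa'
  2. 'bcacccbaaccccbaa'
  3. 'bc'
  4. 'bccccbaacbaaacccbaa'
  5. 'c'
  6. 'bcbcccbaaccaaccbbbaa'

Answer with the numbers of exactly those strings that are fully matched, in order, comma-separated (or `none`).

1, 2, 4, 5, 6

1 → match
2 → match
3 → no match
4 → match
5 → match
6 → match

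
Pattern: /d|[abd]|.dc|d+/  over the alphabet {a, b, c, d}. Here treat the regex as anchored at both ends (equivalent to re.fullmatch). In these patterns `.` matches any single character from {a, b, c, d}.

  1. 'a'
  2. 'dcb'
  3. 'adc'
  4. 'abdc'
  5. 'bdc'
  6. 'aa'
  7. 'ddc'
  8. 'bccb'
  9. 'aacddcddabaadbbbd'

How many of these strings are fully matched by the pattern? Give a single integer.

1 → match
2 → no match
3 → match
4 → no match
5 → match
6 → no match
7 → match
8 → no match
9 → no match
Total matched: 4

4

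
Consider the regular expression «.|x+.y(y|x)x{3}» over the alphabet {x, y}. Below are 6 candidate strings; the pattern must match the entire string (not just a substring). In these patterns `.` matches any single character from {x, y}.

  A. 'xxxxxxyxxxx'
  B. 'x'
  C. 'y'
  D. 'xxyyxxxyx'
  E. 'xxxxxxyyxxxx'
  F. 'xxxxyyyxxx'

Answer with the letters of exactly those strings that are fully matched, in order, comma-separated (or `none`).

A → match
B → match
C → match
D → no match
E → match
F → match

A, B, C, E, F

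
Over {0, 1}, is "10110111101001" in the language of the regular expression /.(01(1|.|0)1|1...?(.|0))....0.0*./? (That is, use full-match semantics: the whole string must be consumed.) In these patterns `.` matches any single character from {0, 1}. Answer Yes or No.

No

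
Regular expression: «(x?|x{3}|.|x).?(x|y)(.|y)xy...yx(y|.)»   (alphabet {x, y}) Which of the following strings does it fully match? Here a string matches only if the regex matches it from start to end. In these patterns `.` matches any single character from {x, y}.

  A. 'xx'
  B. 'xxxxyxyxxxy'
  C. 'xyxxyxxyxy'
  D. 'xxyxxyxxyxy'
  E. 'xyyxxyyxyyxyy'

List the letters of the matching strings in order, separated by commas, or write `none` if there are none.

A. 'xx' → no match
B. 'xxxxyxyxxxy' → no match
C. 'xyxxyxxyxy' → no match
D. 'xxyxxyxxyxy' → no match
E → no match

none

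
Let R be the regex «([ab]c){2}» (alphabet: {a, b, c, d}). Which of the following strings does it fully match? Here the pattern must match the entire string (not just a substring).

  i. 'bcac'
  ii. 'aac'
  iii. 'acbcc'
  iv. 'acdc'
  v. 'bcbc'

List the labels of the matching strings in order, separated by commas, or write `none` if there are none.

i, v

i → match
ii → no match
iii → no match
iv → no match
v → match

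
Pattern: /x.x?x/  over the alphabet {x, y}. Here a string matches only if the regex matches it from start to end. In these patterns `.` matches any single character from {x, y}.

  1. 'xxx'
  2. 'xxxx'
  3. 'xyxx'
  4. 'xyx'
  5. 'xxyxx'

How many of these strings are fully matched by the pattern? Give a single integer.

4

1. 'xxx' → match
2. 'xxxx' → match
3. 'xyxx' → match
4. 'xyx' → match
5. 'xxyxx' → no match
Total matched: 4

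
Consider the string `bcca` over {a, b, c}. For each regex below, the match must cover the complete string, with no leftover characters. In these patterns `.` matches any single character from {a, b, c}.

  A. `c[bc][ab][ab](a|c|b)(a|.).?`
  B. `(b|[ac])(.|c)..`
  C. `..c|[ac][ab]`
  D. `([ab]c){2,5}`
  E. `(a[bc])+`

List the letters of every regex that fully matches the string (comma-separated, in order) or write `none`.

B

A → no match — must start with `c`
B → match
C → no match
D → no match — must end with `c`
E → no match — must start with `a`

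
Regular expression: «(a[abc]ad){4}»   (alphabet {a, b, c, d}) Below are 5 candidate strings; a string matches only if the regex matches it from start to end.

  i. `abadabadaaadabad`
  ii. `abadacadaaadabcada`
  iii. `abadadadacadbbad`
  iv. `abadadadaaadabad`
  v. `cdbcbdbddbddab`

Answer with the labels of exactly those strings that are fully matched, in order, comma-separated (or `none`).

i → match
ii → no match — must end with `ad`
iii → no match
iv → no match
v → no match — must start with `a`

i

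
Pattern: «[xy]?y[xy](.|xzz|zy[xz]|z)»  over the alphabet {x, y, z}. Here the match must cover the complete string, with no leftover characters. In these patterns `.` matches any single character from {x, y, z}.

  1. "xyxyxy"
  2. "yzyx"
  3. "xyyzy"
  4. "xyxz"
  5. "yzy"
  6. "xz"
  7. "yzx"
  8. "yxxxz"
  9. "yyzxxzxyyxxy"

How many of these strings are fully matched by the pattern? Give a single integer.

1

1 → no match
2 → no match
3 → no match
4 → match
5 → no match
6 → no match
7 → no match
8 → no match
9 → no match
Total matched: 1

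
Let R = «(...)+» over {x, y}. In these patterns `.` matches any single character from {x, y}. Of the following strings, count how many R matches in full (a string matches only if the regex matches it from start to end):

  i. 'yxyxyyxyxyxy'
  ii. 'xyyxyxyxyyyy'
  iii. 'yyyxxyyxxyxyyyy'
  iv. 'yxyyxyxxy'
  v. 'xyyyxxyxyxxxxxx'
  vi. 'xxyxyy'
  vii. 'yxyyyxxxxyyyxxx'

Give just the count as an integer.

i → match
ii → match
iii → match
iv → match
v → match
vi → match
vii → match
Total matched: 7

7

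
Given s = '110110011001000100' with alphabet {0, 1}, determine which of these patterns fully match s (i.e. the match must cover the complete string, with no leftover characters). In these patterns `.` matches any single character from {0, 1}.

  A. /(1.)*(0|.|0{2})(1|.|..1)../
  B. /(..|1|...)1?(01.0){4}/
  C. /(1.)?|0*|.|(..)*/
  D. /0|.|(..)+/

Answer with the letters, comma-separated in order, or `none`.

A → no match
B → match
C → match
D → match

B, C, D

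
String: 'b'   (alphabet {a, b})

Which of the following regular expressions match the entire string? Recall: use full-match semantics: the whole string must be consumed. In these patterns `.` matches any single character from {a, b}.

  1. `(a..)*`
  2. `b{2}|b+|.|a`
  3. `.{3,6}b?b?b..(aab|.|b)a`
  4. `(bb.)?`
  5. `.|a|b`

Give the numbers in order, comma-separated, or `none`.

2, 5

1 → no match
2 → match
3 → no match — must end with 'a'
4 → no match
5 → match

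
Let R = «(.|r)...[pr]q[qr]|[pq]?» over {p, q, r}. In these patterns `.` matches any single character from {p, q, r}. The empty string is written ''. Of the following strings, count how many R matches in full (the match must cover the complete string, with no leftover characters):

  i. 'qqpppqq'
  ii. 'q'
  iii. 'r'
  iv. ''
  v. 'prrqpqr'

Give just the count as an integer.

i → match
ii → match
iii → no match
iv → match
v → match
Total matched: 4

4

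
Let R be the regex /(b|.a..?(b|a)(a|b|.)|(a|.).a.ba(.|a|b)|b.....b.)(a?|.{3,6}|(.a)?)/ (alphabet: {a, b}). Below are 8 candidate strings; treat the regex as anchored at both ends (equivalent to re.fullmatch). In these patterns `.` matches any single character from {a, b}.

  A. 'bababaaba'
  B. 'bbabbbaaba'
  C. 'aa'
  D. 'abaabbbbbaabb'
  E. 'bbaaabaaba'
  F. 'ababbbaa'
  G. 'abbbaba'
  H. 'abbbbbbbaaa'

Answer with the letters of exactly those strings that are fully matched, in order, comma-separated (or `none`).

A

A. 'bababaaba' → match
B. 'bbabbbaaba' → no match
C. 'aa' → no match
D → no match
E. 'bbaaabaaba' → no match
F. 'ababbbaa' → no match
G. 'abbbaba' → no match
H. 'abbbbbbbaaa' → no match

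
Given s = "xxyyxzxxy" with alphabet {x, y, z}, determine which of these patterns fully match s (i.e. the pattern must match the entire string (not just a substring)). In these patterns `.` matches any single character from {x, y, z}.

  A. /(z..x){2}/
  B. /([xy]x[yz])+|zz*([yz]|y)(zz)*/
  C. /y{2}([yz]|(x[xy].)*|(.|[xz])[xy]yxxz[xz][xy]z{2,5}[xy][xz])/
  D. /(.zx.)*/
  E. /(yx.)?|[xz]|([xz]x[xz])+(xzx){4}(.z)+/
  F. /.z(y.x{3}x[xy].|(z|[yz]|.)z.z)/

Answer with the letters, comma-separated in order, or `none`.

A → no match — must start with "z"
B → match
C → no match — must start with "y"
D → no match
E → no match
F → no match

B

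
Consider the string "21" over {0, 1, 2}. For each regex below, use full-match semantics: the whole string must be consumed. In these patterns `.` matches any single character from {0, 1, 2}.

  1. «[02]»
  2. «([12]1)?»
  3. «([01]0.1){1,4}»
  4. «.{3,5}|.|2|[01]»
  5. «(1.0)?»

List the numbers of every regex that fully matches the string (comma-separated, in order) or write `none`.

1 → no match
2 → match
3 → no match
4 → no match
5 → no match

2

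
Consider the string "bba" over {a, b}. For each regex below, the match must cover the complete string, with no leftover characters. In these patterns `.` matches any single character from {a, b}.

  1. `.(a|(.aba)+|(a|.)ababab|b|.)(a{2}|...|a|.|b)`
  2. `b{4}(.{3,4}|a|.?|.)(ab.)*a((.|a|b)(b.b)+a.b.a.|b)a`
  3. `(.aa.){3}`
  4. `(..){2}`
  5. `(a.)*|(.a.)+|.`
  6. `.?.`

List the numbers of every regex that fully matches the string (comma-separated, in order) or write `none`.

1

1 → match
2 → no match
3 → no match
4 → no match
5 → no match
6 → no match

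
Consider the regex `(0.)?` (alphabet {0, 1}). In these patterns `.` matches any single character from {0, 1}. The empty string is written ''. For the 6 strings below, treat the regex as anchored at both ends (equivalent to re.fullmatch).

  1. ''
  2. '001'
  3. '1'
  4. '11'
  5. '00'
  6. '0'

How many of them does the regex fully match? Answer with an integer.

2

1 → match
2 → no match
3 → no match
4 → no match
5 → match
6 → no match
Total matched: 2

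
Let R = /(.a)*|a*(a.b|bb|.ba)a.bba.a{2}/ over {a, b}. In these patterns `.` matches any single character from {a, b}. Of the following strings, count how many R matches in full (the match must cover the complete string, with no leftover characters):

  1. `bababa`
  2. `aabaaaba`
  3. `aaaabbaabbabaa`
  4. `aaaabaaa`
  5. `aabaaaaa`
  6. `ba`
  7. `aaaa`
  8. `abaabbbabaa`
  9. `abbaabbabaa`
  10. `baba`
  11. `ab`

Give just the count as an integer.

1. `bababa` → match
2. `aabaaaba` → match
3 → match
4. `aaaabaaa` → match
5. `aabaaaaa` → match
6. `ba` → match
7. `aaaa` → match
8. `abaabbbabaa` → match
9. `abbaabbabaa` → match
10. `baba` → match
11. `ab` → no match
Total matched: 10

10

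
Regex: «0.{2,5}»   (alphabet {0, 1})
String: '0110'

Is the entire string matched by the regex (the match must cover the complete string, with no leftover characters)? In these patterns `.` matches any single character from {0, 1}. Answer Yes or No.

Yes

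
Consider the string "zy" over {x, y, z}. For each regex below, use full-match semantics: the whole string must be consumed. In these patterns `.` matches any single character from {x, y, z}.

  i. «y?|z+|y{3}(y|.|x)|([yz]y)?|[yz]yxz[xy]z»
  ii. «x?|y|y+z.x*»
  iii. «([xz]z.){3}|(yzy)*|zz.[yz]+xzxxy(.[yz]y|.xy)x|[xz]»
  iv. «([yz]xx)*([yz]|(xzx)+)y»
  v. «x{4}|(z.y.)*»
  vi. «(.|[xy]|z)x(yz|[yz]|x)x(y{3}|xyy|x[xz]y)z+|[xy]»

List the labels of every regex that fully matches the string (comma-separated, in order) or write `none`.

i → match
ii → no match
iii → no match
iv → match
v → no match
vi → no match

i, iv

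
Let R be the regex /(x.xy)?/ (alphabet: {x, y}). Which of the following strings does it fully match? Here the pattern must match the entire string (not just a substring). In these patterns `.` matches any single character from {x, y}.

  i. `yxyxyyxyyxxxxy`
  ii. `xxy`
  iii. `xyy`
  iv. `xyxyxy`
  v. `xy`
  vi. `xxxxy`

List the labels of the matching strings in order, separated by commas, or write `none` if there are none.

none

i → no match
ii → no match
iii → no match
iv → no match
v → no match
vi → no match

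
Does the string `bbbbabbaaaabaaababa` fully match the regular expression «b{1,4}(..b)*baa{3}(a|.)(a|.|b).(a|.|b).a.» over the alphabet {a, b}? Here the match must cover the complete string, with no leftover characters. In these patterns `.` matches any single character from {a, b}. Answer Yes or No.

No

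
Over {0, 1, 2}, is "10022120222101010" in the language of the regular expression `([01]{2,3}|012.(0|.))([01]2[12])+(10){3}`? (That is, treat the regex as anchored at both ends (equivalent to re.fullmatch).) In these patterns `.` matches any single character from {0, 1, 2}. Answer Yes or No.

No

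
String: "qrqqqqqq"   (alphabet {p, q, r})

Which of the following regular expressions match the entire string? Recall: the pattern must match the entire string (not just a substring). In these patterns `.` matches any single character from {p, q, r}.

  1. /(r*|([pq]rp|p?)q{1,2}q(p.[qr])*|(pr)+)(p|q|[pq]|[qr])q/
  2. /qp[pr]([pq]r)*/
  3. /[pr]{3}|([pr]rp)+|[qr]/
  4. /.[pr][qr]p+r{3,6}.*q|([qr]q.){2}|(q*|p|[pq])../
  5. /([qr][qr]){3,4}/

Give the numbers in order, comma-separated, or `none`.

1 → no match
2 → no match — must start with "qp"
3 → no match
4 → no match
5 → match

5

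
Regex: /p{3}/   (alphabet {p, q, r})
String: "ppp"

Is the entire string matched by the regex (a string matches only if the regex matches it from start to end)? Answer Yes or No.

Yes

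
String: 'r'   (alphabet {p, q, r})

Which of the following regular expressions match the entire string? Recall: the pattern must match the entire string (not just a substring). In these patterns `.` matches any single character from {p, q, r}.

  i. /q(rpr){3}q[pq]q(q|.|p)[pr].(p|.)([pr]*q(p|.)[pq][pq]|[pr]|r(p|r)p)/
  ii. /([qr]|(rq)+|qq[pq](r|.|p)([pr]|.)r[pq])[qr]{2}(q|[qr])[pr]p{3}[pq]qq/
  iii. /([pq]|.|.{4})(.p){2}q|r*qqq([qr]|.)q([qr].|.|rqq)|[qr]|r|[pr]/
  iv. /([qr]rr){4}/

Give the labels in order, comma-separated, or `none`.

iii

i → no match — must start with 'qrpr'
ii → no match — must end with 'qq'
iii → match
iv → no match — must end with 'rr'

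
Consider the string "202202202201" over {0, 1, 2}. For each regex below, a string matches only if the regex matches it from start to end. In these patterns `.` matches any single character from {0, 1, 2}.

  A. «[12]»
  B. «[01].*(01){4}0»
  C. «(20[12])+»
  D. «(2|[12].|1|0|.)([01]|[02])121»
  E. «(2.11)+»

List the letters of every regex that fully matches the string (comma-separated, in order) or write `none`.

A → no match
B → no match — must end with "010"
C → match
D → no match — must end with "121"
E → no match — must end with "11"

C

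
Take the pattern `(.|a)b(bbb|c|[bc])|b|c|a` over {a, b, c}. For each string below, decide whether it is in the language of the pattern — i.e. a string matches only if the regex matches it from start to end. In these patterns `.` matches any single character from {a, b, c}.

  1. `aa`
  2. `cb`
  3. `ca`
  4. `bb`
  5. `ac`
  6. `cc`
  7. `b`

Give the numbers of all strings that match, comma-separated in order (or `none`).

7

1 → no match
2 → no match
3 → no match
4 → no match
5 → no match
6 → no match
7 → match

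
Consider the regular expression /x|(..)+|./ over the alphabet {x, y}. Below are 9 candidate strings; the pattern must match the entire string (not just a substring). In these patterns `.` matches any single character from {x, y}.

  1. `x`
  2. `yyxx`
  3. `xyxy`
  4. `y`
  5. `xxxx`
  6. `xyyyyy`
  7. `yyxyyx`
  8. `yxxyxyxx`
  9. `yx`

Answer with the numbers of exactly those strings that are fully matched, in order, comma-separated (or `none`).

1, 2, 3, 4, 5, 6, 7, 8, 9

1 → match
2 → match
3 → match
4 → match
5 → match
6 → match
7 → match
8 → match
9 → match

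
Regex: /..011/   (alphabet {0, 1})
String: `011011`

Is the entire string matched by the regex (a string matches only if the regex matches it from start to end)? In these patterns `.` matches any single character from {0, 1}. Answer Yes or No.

No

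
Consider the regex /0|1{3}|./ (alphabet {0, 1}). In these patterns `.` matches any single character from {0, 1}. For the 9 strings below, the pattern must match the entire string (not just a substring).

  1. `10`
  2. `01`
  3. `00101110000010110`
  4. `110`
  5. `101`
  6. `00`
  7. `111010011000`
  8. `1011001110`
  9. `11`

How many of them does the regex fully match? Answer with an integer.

1. `10` → no match
2. `01` → no match
3 → no match
4. `110` → no match
5. `101` → no match
6. `00` → no match
7. `111010011000` → no match
8. `1011001110` → no match
9. `11` → no match
Total matched: 0

0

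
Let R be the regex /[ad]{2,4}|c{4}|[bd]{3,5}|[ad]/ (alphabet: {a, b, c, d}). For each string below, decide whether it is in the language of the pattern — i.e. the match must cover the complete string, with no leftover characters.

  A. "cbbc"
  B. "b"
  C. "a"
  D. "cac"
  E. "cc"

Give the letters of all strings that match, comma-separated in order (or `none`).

A → no match
B → no match
C → match
D → no match
E → no match

C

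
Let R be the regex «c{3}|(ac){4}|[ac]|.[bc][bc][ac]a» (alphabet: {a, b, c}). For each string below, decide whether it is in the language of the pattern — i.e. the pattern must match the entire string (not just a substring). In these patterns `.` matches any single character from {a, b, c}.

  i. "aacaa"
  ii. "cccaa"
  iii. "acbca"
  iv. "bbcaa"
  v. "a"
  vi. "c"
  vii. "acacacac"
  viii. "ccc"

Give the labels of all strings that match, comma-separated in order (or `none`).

i. "aacaa" → no match
ii. "cccaa" → match
iii. "acbca" → match
iv. "bbcaa" → match
v. "a" → match
vi. "c" → match
vii. "acacacac" → match
viii. "ccc" → match

ii, iii, iv, v, vi, vii, viii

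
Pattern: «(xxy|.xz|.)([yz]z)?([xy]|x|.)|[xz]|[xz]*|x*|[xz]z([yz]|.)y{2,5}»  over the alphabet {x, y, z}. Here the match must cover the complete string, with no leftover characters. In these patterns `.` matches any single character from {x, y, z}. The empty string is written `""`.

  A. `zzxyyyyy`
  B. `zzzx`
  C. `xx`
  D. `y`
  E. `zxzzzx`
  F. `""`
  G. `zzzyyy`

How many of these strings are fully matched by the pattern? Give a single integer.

6

A → match
B → match
C → match
D → no match
E → match
F → match
G → match
Total matched: 6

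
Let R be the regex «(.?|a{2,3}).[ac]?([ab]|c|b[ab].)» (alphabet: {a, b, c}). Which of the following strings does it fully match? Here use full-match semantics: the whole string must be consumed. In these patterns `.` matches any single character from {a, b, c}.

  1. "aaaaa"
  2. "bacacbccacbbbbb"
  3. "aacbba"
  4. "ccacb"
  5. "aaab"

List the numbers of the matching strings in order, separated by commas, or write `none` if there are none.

1, 3, 5

1. "aaaaa" → match
2 → no match
3. "aacbba" → match
4. "ccacb" → no match
5. "aaab" → match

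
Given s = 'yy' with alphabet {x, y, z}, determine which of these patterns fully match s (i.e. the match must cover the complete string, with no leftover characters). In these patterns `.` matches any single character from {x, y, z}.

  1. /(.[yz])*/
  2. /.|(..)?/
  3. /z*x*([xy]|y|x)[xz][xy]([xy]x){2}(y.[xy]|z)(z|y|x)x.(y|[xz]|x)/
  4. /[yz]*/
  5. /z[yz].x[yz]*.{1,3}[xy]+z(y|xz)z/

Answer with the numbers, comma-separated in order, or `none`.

1, 2, 4

1 → match
2 → match
3 → no match
4 → match
5 → no match — must start with 'z'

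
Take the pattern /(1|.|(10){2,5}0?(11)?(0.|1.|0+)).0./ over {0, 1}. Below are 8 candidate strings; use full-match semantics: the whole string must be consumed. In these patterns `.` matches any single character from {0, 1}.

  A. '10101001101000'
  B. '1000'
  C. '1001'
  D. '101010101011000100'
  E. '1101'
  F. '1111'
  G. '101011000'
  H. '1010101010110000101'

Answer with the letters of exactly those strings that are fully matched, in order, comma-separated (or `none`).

A → match
B → match
C → match
D → match
E → match
F → no match
G → match
H → match

A, B, C, D, E, G, H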